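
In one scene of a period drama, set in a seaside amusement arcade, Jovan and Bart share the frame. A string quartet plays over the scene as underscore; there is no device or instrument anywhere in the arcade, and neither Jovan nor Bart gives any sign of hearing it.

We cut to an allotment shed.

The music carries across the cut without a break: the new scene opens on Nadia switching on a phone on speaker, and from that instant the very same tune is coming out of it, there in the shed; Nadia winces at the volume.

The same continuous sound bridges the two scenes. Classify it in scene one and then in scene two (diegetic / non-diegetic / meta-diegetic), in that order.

Scene one: there's no in-world source anywhere and no character hears it — underscore for the audience only → non-diegetic.
Scene two: once Nadia turns on a phone on speaker, the music has a real source in the story world and Nadia reacts to it → diegetic.

non-diegetic, diegetic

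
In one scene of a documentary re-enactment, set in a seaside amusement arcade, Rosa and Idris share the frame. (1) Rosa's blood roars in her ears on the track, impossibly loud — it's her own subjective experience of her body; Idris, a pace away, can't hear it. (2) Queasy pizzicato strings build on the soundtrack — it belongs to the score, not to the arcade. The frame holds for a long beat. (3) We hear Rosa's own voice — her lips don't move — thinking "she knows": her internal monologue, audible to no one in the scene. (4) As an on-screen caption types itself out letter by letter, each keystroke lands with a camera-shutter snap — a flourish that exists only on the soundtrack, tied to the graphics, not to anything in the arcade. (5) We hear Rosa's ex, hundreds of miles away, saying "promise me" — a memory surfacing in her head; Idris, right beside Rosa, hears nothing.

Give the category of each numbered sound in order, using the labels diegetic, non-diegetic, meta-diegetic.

(1) a subjective body sound — Rosa's private perception, inaudible to Idris → meta-diegetic.
Sound (2): nothing in the arcade produces it and the characters don't hear it — pure soundtrack, so non-diegetic.
Sound (3): Rosa's thought-voice: a private mental sound no other character can hear, so meta-diegetic.
(4) the caption isn't part of the story world, so neither is the sound tied to it → non-diegetic.
(5) a remembered line, private to Rosa — not present in the room, not audible to Idris → meta-diegetic.

meta-diegetic, non-diegetic, meta-diegetic, non-diegetic, meta-diegetic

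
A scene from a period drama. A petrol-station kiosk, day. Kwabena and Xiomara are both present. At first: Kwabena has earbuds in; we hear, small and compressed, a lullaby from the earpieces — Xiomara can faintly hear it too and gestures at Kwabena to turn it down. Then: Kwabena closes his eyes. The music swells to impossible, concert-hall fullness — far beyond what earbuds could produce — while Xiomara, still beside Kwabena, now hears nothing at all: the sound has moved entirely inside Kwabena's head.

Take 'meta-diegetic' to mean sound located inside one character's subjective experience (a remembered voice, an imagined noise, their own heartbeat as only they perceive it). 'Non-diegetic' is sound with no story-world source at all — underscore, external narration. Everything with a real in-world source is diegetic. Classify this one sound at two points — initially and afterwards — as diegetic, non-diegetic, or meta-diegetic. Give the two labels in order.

Initially: the earbuds are a physical source both characters can hear → diegetic.
Afterwards: the music now exists only as Kwabena's subjective experience; Xiomara can no longer hear it → meta-diegetic.

diegetic, meta-diegetic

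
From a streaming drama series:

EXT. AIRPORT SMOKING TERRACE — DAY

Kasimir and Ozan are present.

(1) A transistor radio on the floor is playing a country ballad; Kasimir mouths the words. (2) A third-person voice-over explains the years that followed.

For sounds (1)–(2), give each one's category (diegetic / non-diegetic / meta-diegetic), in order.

diegetic, non-diegetic

(1) source music from a transistor radio, which exists in the story world → diegetic.
(2) is non-diegetic: external voice-over — not a character, not heard by anyone in the scene.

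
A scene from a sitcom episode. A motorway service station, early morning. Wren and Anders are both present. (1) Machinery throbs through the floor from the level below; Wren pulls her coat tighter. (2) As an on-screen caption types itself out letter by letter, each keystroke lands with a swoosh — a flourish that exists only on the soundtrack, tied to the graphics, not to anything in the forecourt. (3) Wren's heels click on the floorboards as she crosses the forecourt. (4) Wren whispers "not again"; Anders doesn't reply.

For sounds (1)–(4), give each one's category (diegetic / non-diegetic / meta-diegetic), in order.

(1) is diegetic: ambient/room sound belonging to the story's physical space.
Sound (2): it accompanies on-screen graphics, not anything inside the story world, so non-diegetic.
(3) is diegetic: a character's body making contact with the set — an in-world sound.
(4) on-screen dialogue — Wren speaks and Anders is there to hear → diegetic.

diegetic, non-diegetic, diegetic, diegetic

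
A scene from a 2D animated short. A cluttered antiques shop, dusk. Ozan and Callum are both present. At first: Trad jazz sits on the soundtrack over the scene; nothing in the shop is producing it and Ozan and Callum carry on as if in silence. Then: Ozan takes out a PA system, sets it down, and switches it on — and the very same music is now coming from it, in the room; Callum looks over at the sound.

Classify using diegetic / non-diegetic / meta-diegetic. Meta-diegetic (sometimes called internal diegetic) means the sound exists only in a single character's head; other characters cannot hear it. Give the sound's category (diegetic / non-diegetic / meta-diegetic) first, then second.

First: no in-world source exists and no character can hear it — underscore → non-diegetic.
Second: a PA system is now a real source in the story world and the characters hear it → diegetic.

non-diegetic, diegetic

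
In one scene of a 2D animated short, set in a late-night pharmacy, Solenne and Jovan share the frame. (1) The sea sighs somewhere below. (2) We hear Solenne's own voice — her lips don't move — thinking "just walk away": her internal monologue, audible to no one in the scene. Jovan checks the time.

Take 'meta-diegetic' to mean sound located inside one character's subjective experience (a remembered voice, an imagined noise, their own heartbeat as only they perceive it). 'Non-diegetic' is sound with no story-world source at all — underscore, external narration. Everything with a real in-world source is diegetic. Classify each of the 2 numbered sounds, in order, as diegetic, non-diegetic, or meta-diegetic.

diegetic, meta-diegetic

(1) the sea is part of the location's real environment → diegetic.
(2) is meta-diegetic: internal monologue — inside Solenne's mind, not spoken into the scene.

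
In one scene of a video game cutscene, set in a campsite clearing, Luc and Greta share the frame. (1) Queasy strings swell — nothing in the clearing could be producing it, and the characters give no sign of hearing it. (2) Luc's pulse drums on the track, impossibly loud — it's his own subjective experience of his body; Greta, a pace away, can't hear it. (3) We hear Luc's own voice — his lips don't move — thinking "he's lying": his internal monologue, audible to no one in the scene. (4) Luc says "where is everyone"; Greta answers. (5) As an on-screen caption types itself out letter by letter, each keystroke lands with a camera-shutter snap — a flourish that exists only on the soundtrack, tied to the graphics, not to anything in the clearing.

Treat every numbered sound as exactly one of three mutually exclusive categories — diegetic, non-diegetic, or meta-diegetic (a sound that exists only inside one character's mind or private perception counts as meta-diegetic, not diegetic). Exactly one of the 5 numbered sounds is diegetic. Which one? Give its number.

Sound (1): score with no on-screen or off-screen source; it exists for the audience alone, so non-diegetic.
Sound (2): a subjective body sound — Luc's private perception, inaudible to Greta, so meta-diegetic.
(3) is meta-diegetic: internal monologue — inside Luc's mind, not spoken into the scene.
Sound (4): Luc is a character speaking aloud in the scene, so diegetic.
Sound (5): it accompanies on-screen graphics, not anything inside the story world, so non-diegetic.
Only (4) is diegetic.

4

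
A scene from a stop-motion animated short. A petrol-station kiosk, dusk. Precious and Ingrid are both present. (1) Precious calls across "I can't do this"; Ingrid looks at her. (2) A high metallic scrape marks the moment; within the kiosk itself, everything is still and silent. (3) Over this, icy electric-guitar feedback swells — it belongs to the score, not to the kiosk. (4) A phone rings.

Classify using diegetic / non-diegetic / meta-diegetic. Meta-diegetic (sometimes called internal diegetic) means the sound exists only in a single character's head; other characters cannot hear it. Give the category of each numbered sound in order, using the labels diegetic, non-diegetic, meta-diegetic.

(1) on-screen dialogue — Precious speaks and Ingrid is there to hear → diegetic.
(2) is non-diegetic: it's a sound-design accent with no in-world source; no one in the scene can hear it.
(3) is non-diegetic: nothing in the kiosk produces it and the characters don't hear it — pure soundtrack.
Sound (4): the sound comes from a phone physically present in the location, so diegetic.

diegetic, non-diegetic, non-diegetic, diegetic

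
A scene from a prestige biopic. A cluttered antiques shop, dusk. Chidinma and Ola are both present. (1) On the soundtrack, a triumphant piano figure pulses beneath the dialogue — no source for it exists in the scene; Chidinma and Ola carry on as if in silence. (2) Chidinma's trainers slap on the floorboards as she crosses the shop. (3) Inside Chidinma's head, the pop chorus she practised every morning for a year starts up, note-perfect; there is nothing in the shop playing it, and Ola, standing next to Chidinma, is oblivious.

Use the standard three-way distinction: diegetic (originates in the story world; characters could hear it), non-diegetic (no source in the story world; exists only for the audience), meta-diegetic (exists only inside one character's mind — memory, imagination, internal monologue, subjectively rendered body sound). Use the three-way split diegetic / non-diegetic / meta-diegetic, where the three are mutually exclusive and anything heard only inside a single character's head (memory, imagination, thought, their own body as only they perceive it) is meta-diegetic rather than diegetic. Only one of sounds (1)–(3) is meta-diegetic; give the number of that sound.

(1) is non-diegetic: nothing in the shop produces it and the characters don't hear it — pure soundtrack.
Sound (2): a character's body making contact with the set — an in-world sound, so diegetic.
(3) is meta-diegetic: it lives in Chidinma's subjectivity, not in the shop.
Only (3) is meta-diegetic.

3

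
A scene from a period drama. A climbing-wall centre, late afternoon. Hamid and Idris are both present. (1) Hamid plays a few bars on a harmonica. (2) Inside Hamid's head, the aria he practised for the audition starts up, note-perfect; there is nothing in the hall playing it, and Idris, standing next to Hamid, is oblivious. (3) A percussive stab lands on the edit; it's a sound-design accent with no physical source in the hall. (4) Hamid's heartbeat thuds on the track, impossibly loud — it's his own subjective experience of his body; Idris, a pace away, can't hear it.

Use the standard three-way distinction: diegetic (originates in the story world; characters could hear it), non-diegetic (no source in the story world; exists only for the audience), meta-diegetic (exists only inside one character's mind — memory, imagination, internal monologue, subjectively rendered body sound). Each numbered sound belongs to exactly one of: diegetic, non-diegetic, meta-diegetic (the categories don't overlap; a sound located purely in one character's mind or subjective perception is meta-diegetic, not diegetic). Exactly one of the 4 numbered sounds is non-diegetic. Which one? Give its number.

3

(1) is diegetic: Hamid is producing the music live, in the story world.
Sound (2): it lives in Hamid's subjectivity, not in the hall, so meta-diegetic.
(3) is non-diegetic: nothing in the scene produces it; it's an accent added for the audience.
Sound (4): a subjective body sound — Hamid's private perception, inaudible to Idris, so meta-diegetic.
Only (3) is non-diegetic.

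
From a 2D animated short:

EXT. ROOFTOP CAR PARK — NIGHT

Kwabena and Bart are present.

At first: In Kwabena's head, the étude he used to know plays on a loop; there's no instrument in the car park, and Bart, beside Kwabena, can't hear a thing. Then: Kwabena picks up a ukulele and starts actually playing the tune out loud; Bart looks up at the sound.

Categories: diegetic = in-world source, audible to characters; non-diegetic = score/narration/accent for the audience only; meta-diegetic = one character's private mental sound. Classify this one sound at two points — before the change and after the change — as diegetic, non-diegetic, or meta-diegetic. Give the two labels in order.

Before the change: the tune exists only as Kwabena's private memory; Bart can't hear it → meta-diegetic.
After the change: Kwabena is now producing it live on a ukulele, in the room, and Bart hears it → diegetic.

meta-diegetic, diegetic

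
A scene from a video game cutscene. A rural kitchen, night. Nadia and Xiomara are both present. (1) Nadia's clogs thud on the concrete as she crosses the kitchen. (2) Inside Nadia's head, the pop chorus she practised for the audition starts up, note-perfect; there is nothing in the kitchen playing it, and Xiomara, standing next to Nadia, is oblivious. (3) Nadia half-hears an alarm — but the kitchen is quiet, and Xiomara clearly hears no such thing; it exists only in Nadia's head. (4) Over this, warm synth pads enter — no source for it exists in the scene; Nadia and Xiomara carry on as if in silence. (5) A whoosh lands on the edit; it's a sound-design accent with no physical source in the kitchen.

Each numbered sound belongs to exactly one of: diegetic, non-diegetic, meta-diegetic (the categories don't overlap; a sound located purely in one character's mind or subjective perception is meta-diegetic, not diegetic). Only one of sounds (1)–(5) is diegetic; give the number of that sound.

1

Sound (1): Nadia's footsteps are produced in the story world, so diegetic.
Sound (2): the music is a memory playing inside Nadia's mind alone; no real-world source, Xiomara can't hear it, so meta-diegetic.
Sound (3): the sound is imagined by Nadia; nothing in the story world is producing it and Xiomara can't hear it, so meta-diegetic.
(4) it has no source in the story world and no character can hear it — it's underscore → non-diegetic.
(5) is non-diegetic: an editorial stinger — it belongs to the cut, not the story world.
Only (1) is diegetic.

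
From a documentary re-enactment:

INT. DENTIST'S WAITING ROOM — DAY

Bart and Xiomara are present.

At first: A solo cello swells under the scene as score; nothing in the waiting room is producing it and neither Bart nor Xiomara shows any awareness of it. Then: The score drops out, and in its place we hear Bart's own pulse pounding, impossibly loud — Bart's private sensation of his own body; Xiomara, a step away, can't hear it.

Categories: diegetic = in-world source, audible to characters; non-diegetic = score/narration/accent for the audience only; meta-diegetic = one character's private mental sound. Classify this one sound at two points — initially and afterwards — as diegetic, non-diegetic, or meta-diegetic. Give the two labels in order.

Initially: underscore with no in-world source, inaudible to the characters → non-diegetic.
Afterwards: the body sound is Bart's subjective perception alone — Xiomara can't hear it → meta-diegetic.

non-diegetic, meta-diegetic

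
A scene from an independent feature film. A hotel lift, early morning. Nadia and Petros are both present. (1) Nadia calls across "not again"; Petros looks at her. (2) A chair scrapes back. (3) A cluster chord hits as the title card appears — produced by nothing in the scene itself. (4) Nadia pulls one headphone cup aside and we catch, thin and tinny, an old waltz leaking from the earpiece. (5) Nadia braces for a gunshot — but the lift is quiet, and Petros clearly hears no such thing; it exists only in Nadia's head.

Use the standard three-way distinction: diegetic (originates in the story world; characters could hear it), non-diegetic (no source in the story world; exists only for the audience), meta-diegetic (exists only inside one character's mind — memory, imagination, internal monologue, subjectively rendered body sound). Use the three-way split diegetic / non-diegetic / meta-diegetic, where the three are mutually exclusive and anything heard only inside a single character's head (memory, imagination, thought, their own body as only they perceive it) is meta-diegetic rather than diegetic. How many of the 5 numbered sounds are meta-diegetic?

1

(1) Nadia is a character speaking aloud in the scene → diegetic.
(2) an in-world source (a chair); characters could hear it → diegetic.
Sound (3): an editorial stinger — it belongs to the cut, not the story world, so non-diegetic.
(4) the earpiece is a real device on Nadia's head — source music → diegetic.
(5) is meta-diegetic: the sound is imagined by Nadia; nothing in the story world is producing it and Petros can't hear it.
So 1 of the 5 is meta-diegetic: (5).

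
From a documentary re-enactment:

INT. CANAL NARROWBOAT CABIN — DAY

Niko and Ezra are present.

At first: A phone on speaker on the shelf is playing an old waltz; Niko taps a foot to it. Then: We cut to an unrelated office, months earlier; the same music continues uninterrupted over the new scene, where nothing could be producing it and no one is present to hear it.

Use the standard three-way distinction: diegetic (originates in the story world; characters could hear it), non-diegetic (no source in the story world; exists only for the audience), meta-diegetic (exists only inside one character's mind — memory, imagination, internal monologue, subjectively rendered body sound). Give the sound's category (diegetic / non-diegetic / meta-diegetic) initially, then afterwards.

Initially: a phone on speaker is a real in-scene source and Niko reacts to it → diegetic.
Afterwards: there is no longer any in-world source and no one can hear it — it has become underscore → non-diegetic.

diegetic, non-diegetic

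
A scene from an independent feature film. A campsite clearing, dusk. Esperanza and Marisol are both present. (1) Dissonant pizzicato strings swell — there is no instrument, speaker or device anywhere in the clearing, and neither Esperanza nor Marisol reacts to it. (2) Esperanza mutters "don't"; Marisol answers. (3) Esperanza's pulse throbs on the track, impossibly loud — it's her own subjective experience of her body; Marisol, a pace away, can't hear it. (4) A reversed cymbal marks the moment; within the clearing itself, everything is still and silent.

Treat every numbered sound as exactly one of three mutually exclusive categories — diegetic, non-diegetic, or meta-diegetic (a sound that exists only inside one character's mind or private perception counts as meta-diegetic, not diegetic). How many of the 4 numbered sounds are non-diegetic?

Sound (1): nothing in the clearing produces it and the characters don't hear it — pure soundtrack, so non-diegetic.
Sound (2): spoken by a character present in the story world, so diegetic.
(3) a subjective body sound — Esperanza's private perception, inaudible to Marisol → meta-diegetic.
(4) it's a sound-design accent with no in-world source; no one in the scene can hear it → non-diegetic.
So 2 of the 4 are non-diegetic: (1), (4).

2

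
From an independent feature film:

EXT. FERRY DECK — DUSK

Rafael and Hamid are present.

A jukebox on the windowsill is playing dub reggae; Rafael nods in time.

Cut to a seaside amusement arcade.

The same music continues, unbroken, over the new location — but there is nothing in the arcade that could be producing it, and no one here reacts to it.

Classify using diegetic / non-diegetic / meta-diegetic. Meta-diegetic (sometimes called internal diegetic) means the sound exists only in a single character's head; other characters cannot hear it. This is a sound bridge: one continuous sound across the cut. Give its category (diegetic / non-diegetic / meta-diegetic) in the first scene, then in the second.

Scene one: a jukebox is an on-screen source and Rafael reacts to it → diegetic.
Scene two: there is no source in the arcade and no one hears it — it's now underscore → non-diegetic.

diegetic, non-diegetic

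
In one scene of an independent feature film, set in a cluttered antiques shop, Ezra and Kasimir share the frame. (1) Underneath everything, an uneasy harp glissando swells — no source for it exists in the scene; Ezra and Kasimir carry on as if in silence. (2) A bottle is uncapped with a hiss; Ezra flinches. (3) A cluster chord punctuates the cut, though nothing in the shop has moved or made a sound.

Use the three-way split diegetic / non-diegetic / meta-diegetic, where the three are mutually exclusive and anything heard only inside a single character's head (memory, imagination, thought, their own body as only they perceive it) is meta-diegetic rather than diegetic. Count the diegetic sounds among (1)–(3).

1

(1) is non-diegetic: nothing in the shop produces it and the characters don't hear it — pure soundtrack.
(2) is diegetic: an in-world source (a bottle); characters could hear it.
(3) an editorial stinger — it belongs to the cut, not the story world → non-diegetic.
So 1 of the 3 is diegetic: (2).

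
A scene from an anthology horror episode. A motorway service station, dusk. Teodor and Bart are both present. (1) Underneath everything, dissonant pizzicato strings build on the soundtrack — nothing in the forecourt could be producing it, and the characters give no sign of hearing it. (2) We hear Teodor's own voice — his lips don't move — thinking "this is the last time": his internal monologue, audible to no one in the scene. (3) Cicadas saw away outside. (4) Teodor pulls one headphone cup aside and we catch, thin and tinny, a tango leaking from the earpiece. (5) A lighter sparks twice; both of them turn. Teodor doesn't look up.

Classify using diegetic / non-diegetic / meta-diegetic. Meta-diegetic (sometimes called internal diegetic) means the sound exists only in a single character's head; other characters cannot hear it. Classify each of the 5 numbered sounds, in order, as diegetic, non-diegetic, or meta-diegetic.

(1) it has no source in the story world and no character can hear it — it's underscore → non-diegetic.
(2) it's Teodor's unspoken thought, heard only by the audience via his subjectivity → meta-diegetic.
(3) is diegetic: ambient/room sound belonging to the story's physical space.
(4) is diegetic: it's leaking from a physical pair of headphones in the scene.
(5) a lighter is a real object/event in the scene's world → diegetic.

non-diegetic, meta-diegetic, diegetic, diegetic, diegetic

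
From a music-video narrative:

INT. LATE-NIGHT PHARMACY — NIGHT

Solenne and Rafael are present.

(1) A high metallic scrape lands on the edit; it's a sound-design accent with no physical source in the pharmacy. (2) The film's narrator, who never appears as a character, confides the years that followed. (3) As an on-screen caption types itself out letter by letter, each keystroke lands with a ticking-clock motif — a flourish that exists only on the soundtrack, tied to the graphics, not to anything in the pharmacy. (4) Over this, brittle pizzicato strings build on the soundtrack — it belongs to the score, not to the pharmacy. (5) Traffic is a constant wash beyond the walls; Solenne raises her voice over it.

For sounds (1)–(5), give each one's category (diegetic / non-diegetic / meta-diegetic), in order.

non-diegetic, non-diegetic, non-diegetic, non-diegetic, diegetic

(1) is non-diegetic: it's a sound-design accent with no in-world source; no one in the scene can hear it.
(2) commentary laid over the scene from outside the fiction → non-diegetic.
(3) it accompanies on-screen graphics, not anything inside the story world → non-diegetic.
(4) nothing in the pharmacy produces it and the characters don't hear it — pure soundtrack → non-diegetic.
(5) is diegetic: traffic is part of the location's real environment.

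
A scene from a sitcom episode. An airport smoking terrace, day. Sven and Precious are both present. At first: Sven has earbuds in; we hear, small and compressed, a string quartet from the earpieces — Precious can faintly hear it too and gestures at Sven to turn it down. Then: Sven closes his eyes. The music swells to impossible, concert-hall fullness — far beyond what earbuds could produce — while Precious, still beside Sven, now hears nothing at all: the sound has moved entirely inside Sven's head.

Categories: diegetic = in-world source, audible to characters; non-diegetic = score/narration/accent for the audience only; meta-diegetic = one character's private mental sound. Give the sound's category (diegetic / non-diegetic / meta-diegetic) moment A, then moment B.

Moment A: the earbuds are a physical source both characters can hear → diegetic.
Moment B: the music now exists only as Sven's subjective experience; Precious can no longer hear it → meta-diegetic.

diegetic, meta-diegetic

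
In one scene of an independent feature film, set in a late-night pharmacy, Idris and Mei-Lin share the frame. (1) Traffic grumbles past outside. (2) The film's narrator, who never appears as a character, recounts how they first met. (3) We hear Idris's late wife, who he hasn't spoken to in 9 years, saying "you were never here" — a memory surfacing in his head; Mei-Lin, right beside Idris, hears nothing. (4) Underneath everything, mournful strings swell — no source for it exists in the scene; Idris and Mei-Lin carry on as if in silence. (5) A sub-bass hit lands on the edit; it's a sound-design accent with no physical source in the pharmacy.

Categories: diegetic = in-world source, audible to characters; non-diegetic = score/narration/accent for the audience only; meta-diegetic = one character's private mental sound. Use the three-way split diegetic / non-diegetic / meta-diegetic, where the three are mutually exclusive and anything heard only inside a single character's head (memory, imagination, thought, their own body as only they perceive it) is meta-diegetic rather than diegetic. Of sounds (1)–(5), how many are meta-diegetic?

Sound (1): traffic is part of the location's real environment, so diegetic.
(2) is non-diegetic: external voice-over — not a character, not heard by anyone in the scene.
(3) is meta-diegetic: it's Idris's recollection rendered as sound; the other character can't hear it.
(4) it has no source in the story world and no character can hear it — it's underscore → non-diegetic.
(5) it's a sound-design accent with no in-world source; no one in the scene can hear it → non-diegetic.
Meta-diegetic: (3) — that's 1.

1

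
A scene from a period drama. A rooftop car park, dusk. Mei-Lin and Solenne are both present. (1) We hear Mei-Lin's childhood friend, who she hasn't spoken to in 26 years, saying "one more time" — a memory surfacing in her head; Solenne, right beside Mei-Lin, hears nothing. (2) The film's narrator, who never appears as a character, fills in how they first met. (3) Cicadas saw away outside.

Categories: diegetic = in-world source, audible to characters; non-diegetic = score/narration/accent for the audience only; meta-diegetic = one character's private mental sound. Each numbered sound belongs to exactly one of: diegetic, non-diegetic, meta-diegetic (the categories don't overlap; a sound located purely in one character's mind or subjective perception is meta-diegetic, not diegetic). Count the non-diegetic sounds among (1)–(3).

(1) it's Mei-Lin's recollection rendered as sound; the other character can't hear it → meta-diegetic.
(2) is non-diegetic: external voice-over — not a character, not heard by anyone in the scene.
(3) is diegetic: it's the actual ambient sound of the location.
Non-diegetic: (2) — that's 1.

1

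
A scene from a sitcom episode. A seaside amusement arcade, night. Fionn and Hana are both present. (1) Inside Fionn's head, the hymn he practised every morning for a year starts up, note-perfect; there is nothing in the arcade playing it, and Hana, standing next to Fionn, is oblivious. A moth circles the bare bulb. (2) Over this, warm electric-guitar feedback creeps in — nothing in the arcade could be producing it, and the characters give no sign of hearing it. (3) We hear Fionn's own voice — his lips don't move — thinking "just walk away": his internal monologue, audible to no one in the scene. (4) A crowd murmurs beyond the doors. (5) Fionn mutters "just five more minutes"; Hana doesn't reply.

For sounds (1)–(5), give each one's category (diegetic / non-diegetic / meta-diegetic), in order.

meta-diegetic, non-diegetic, meta-diegetic, diegetic, diegetic

(1) remembered music, private to Fionn — Hana is oblivious because it isn't in the room → meta-diegetic.
(2) score with no on-screen or off-screen source; it exists for the audience alone → non-diegetic.
(3) is meta-diegetic: it's Fionn's unspoken thought, heard only by the audience via his subjectivity.
(4) is diegetic: it's the actual ambient sound of the location.
Sound (5): spoken by a character present in the story world, so diegetic.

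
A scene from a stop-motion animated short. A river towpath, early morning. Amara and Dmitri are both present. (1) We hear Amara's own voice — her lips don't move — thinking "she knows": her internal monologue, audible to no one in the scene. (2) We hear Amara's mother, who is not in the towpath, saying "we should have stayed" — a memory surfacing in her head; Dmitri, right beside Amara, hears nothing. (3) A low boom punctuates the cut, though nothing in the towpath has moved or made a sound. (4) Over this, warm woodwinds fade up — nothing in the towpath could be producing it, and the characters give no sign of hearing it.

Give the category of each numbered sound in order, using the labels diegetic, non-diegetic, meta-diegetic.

meta-diegetic, meta-diegetic, non-diegetic, non-diegetic

(1) Amara's thought-voice: a private mental sound no other character can hear → meta-diegetic.
(2) is meta-diegetic: a remembered line, private to Amara — not present in the room, not audible to Dmitri.
(3) nothing in the scene produces it; it's an accent added for the audience → non-diegetic.
(4) nothing in the towpath produces it and the characters don't hear it — pure soundtrack → non-diegetic.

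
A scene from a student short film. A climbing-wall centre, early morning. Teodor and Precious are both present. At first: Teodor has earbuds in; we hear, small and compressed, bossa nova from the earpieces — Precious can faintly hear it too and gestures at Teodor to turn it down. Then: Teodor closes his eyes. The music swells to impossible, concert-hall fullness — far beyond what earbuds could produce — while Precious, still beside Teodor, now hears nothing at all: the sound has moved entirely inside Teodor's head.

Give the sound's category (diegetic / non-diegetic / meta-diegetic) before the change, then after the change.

Before the change: the earbuds are a physical source both characters can hear → diegetic.
After the change: the music now exists only as Teodor's subjective experience; Precious can no longer hear it → meta-diegetic.

diegetic, meta-diegetic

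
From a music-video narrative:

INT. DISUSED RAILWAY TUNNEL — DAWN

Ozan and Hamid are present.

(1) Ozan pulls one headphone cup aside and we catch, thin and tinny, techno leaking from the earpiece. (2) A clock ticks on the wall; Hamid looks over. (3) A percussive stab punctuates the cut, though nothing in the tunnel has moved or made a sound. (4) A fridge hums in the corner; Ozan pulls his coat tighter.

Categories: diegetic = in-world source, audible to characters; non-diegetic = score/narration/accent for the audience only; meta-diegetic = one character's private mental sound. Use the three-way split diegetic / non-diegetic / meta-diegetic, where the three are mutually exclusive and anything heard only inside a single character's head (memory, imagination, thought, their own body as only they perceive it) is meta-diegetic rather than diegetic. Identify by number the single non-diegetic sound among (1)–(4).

Sound (1): the headphones are an on-screen source, so diegetic.
(2) the sound comes from a clock physically present in the location → diegetic.
(3) it's a sound-design accent with no in-world source; no one in the scene can hear it → non-diegetic.
(4) a fridge is part of the location's real environment → diegetic.
Only (3) is non-diegetic.

3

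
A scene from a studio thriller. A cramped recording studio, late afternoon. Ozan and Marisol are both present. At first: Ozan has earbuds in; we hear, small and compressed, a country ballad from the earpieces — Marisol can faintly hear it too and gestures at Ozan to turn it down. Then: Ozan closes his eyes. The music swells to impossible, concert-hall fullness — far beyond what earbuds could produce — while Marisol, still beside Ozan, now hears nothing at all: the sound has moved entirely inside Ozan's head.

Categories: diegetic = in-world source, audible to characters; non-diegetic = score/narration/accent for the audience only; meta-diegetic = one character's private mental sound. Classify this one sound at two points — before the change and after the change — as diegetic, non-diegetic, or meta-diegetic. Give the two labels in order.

Before the change: the earbuds are a physical source both characters can hear → diegetic.
After the change: the music now exists only as Ozan's subjective experience; Marisol can no longer hear it → meta-diegetic.

diegetic, meta-diegetic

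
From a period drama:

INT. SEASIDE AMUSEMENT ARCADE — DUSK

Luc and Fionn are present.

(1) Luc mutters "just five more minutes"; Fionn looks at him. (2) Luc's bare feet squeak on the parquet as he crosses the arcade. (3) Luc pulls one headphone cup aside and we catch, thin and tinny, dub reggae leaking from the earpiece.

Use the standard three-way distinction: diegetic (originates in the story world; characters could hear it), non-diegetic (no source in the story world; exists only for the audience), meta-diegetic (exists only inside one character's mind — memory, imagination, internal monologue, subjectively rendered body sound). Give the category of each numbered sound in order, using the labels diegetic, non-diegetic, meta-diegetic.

diegetic, diegetic, diegetic

Sound (1): Luc is a character speaking aloud in the scene, so diegetic.
(2) is diegetic: Luc's footsteps are produced in the story world.
(3) it's leaking from a physical pair of headphones in the scene → diegetic.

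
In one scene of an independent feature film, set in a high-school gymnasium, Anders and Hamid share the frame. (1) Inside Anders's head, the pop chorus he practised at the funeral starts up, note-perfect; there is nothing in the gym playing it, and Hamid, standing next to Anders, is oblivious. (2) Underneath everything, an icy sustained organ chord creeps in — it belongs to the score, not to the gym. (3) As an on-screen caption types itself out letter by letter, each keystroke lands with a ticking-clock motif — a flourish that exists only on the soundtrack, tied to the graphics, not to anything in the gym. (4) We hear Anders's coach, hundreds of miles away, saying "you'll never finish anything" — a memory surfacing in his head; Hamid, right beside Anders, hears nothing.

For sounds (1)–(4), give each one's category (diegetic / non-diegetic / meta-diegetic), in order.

(1) it lives in Anders's subjectivity, not in the gym → meta-diegetic.
Sound (2): it has no source in the story world and no character can hear it — it's underscore, so non-diegetic.
Sound (3): sound married to a title/caption — outside the diegesis by definition, so non-diegetic.
(4) it's Anders's recollection rendered as sound; the other character can't hear it → meta-diegetic.

meta-diegetic, non-diegetic, non-diegetic, meta-diegetic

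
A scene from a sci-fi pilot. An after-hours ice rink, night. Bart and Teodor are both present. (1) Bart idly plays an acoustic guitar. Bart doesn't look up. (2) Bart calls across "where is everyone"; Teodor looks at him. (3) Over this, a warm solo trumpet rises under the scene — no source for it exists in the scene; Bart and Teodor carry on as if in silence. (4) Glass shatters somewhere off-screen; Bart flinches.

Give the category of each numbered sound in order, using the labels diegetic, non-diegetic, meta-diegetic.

Sound (1): the instrument and the performer are both in the scene, so diegetic.
(2) on-screen dialogue — Bart speaks and Teodor is there to hear → diegetic.
(3) is non-diegetic: nothing in the rink produces it and the characters don't hear it — pure soundtrack.
(4) is diegetic: glass is a real object/event in the scene's world.

diegetic, diegetic, non-diegetic, diegetic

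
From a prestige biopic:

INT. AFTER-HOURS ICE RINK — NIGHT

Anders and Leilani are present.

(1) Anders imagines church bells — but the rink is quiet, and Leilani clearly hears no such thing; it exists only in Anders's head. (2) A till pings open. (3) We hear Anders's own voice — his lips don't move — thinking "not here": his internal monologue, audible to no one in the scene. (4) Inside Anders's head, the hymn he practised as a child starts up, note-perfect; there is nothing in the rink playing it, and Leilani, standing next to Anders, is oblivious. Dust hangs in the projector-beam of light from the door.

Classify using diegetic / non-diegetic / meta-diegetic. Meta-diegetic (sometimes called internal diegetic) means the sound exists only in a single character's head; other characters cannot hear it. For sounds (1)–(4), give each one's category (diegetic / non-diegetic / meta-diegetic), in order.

meta-diegetic, diegetic, meta-diegetic, meta-diegetic

(1) the sound is imagined by Anders; nothing in the story world is producing it and Leilani can't hear it → meta-diegetic.
(2) is diegetic: a till is a real object/event in the scene's world.
(3) Anders's thought-voice: a private mental sound no other character can hear → meta-diegetic.
(4) is meta-diegetic: remembered music, private to Anders — Leilani is oblivious because it isn't in the room.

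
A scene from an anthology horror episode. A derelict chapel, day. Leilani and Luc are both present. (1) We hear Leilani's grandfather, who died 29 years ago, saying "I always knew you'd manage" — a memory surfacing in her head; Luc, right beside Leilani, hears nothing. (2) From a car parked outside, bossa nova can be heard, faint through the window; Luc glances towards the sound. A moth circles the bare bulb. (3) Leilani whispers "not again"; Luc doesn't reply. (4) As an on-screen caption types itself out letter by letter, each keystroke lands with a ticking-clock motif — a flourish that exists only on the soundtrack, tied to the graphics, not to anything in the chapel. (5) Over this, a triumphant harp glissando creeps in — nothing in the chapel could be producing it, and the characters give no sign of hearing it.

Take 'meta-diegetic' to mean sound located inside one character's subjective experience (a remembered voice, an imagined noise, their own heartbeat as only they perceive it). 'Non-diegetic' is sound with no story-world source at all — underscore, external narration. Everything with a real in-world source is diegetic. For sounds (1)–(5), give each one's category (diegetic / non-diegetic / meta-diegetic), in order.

meta-diegetic, diegetic, diegetic, non-diegetic, non-diegetic

(1) is meta-diegetic: the voice is a memory playing only inside Leilani's mind; Luc can't hear it.
(2) is diegetic: it's coming from a car parked outside — a location within the story world — and Luc reacts.
Sound (3): Leilani is a character speaking aloud in the scene, so diegetic.
(4) is non-diegetic: it accompanies on-screen graphics, not anything inside the story world.
(5) nothing in the chapel produces it and the characters don't hear it — pure soundtrack → non-diegetic.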